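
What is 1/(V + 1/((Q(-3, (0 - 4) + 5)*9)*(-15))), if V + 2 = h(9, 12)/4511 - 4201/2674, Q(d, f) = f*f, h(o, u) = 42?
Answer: -1628425890/5812098599 ≈ -0.28018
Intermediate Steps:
Q(d, f) = f²
V = -42963231/12062414 (V = -2 + (42/4511 - 4201/2674) = -2 - 18838403/12062414 = -42963231/12062414 ≈ -3.5617)
1/(V + 1/((Q(-3, (0 - 4) + 5)*9)*(-15))) = 1/(-42963231/12062414 + 1/((((0 - 4) + 5)²*9)*(-15))) = 1/(-42963231/12062414 + 1/(((-4 + 5)²*9)*(-15))) = 1/(-42963231/12062414 + 1/((1²*9)*(-15))) = 1/(-42963231/12062414 + 1/((1*9)*(-15))) = 1/(-42963231/12062414 + 1/(9*(-15))) = 1/(-42963231/12062414 + 1/(-135)) = 1/(-42963231/12062414 - 1/135) = 1/(-5812098599/1628425890) = -1628425890/5812098599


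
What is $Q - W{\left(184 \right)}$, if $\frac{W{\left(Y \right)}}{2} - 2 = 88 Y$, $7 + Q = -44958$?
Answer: $-77353$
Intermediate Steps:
$Q = -44965$ ($Q = -7 - 44958 = -44965$)
$W{\left(Y \right)} = 4 + 176 Y$ ($W{\left(Y \right)} = 4 + 2 \cdot 88 Y = 4 + 176 Y$)
$Q - W{\left(184 \right)} = -44965 - \left(4 + 176 \cdot 184\right) = -44965 - \left(4 + 32384\right) = -44965 - 32388 = -77353$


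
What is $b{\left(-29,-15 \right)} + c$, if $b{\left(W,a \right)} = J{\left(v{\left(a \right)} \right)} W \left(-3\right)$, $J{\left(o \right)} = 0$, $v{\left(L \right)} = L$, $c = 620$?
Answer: $620$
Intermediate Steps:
$b{\left(W,a \right)} = 0$ ($b{\left(W,a \right)} = 0 W \left(-3\right) = 0 \left(-3\right) = 0$)
$b{\left(-29,-15 \right)} + c = 0 + 620 = 620$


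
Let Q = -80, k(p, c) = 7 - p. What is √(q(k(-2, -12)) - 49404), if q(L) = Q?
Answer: 2*I*√12371 ≈ 222.45*I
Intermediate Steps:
k(p, c) = 7 - p
q(L) = -80
√(q(k(-2, -12)) - 49404) = √(-80 - 49404) = √(-49484) = 2*I*√12371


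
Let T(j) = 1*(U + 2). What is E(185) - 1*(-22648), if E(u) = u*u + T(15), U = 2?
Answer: 56877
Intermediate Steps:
T(j) = 4 (T(j) = 1*(2 + 2) = 1*4 = 4)
E(u) = 4 + u**2 (E(u) = u*u + 4 = u**2 + 4 = 4 + u**2)
E(185) - 1*(-22648) = (4 + 185**2) - 1*(-22648) = (4 + 34225) + 22648 = 34229 + 22648 = 56877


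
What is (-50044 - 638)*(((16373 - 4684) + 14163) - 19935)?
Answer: -299885394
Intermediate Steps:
(-50044 - 638)*(((16373 - 4684) + 14163) - 19935) = -50682*((11689 + 14163) - 19935) = -50682*(25852 - 19935) = -50682*5917 = -299885394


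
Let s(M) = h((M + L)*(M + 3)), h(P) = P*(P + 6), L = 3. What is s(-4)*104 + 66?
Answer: 794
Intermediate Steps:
h(P) = P*(6 + P)
s(M) = (3 + M)²*(6 + (3 + M)²) (s(M) = ((M + 3)*(M + 3))*(6 + (M + 3)*(M + 3)) = ((3 + M)*(3 + M))*(6 + (3 + M)*(3 + M)) = (3 + M)²*(6 + (3 + M)²))
s(-4)*104 + 66 = ((9 + (-4)² + 6*(-4))*(15 + (-4)² + 6*(-4)))*104 + 66 = ((9 + 16 - 24)*(15 + 16 - 24))*104 + 66 = (1*7)*104 + 66 = 7*104 + 66 = 728 + 66 = 794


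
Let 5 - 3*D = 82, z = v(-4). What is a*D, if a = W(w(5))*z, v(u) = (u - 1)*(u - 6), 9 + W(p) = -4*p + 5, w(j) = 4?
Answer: 77000/3 ≈ 25667.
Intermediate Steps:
W(p) = -4 - 4*p (W(p) = -9 + (-4*p + 5) = -9 + (5 - 4*p) = -4 - 4*p)
v(u) = (-1 + u)*(-6 + u)
z = 50 (z = 6 + (-4)**2 - 7*(-4) = 6 + 16 + 28 = 50)
D = -77/3 (D = 5/3 - 1/3*82 = 5/3 - 82/3 = -77/3 ≈ -25.667)
a = -1000 (a = (-4 - 4*4)*50 = (-4 - 16)*50 = -20*50 = -1000)
a*D = -1000*(-77/3) = 77000/3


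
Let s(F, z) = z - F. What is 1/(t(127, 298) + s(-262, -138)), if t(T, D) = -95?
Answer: 1/29 ≈ 0.034483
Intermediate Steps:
1/(t(127, 298) + s(-262, -138)) = 1/(-95 + (-138 - 1*(-262))) = 1/(-95 + (-138 + 262)) = 1/(-95 + 124) = 1/29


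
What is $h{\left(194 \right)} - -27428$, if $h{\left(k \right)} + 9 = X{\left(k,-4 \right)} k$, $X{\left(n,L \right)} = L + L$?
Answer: $25867$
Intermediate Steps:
$X{\left(n,L \right)} = 2 L$
$h{\left(k \right)} = -9 - 8 k$ ($h{\left(k \right)} = -9 + 2 \left(-4\right) k = -9 - 8 k$)
$h{\left(194 \right)} - -27428 = \left(-9 - 1552\right) - -27428 = \left(-9 - 1552\right) + 27428 = -1561 + 27428 = 25867$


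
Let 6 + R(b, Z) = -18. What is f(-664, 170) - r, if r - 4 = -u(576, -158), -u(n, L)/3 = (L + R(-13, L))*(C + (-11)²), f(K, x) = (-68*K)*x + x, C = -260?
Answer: 7600112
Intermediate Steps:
R(b, Z) = -24 (R(b, Z) = -6 - 18 = -24)
f(K, x) = x - 68*K*x (f(K, x) = -68*K*x + x = x - 68*K*x)
u(n, L) = -10008 + 417*L (u(n, L) = -3*(L - 24)*(-260 + (-11)²) = -3*(-24 + L)*(-260 + 121) = -3*(-24 + L)*(-139) = -3*(3336 - 139*L) = -10008 + 417*L)
r = 75898 (r = 4 - (-10008 + 417*(-158)) = 4 - (-10008 - 65886) = 4 - 1*(-75894) = 4 + 75894 = 75898)
f(-664, 170) - r = 170*(1 - 68*(-664)) - 1*75898 = 170*(1 + 45152) - 75898 = 170*45153 - 75898 = 7676010 - 75898 = 7600112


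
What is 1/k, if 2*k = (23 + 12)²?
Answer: 2/1225 ≈ 0.0016327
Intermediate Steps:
k = 1225/2 (k = (23 + 12)²/2 = (½)*35² = (½)*1225 = 1225/2 ≈ 612.50)
1/k = 1/(1225/2) = 2/1225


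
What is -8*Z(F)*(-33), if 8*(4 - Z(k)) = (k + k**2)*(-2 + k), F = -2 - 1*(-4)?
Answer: 1056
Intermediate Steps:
F = 2 (F = -2 + 4 = 2)
Z(k) = 4 - (-2 + k)*(k + k**2)/8 (Z(k) = 4 - (k + k**2)*(-2 + k)/8 = 4 - (-2 + k)*(k + k**2)/8)
-8*Z(F)*(-33) = -8*(4 - 1/8*2**3 + (1/4)*2 + (1/8)*2**2)*(-33) = -8*(4 - 1/8*8 + 1/2 + (1/8)*4)*(-33) = -8*(4 - 1 + 1/2 + 1/2)*(-33) = -8*4*(-33) = -32*(-33) = 1056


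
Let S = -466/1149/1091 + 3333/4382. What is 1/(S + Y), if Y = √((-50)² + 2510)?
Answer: -4587910444988711526/30230958874420212679243 + 30174098589595509444*√5010/151154794372101063396215 ≈ 0.013978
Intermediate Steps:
S = 4176070135/5493095538 (S = -466*1/1149*(1/1091) + 3333*(1/4382) = -466/1149*1/1091 + 3333/4382 = -466/1253559 + 3333/4382 = 4176070135/5493095538 ≈ 0.76024)
Y = √5010 (Y = √(2500 + 2510) = √5010 ≈ 70.781)
1/(S + Y) = 1/(4176070135/5493095538 + √5010)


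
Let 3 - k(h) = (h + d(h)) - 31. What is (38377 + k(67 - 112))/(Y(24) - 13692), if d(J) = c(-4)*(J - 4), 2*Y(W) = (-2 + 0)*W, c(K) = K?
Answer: -9565/3429 ≈ -2.7894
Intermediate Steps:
Y(W) = -W (Y(W) = ((-2 + 0)*W)/2 = (-2*W)/2 = -W)
d(J) = 16 - 4*J (d(J) = -4*(J - 4) = -4*(-4 + J) = 16 - 4*J)
k(h) = 18 + 3*h (k(h) = 3 - ((h + (16 - 4*h)) - 31) = 3 - ((16 - 3*h) - 31) = 3 - (-15 - 3*h) = 3 + (15 + 3*h) = 18 + 3*h)
(38377 + k(67 - 112))/(Y(24) - 13692) = (38377 + (18 + 3*(67 - 112)))/(-1*24 - 13692) = (38377 + (18 + 3*(-45)))/(-24 - 13692) = (38377 + (18 - 135))/(-13716) = (38377 - 117)*(-1/13716) = 38260*(-1/13716) = -9565/3429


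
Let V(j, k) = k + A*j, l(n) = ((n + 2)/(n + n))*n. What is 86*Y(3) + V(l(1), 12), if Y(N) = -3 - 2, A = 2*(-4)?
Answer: -430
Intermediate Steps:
A = -8
l(n) = 1 + n/2 (l(n) = ((2 + n)/((2*n)))*n = ((2 + n)*(1/(2*n)))*n = ((2 + n)/(2*n))*n = 1 + n/2)
V(j, k) = k - 8*j
Y(N) = -5
86*Y(3) + V(l(1), 12) = 86*(-5) + (12 - 8*(1 + (1/2)*1)) = -430 + (12 - 8*(1 + 1/2)) = -430 + (12 - 8*3/2) = -430 + (12 - 12) = -430 + 0 = -430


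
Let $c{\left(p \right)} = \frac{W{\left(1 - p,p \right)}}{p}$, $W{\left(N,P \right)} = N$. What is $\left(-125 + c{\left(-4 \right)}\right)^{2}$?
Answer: $\frac{255025}{16} \approx 15939.0$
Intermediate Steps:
$c{\left(p \right)} = \frac{1 - p}{p}$
$\left(-125 + c{\left(-4 \right)}\right)^{2} = \left(-125 + \frac{1 - -4}{-4}\right)^{2} = \left(-125 - \frac{1 + 4}{4}\right)^{2} = \left(-125 - \frac{5}{4}\right)^{2} = \left(- \frac{505}{4}\right)^{2} = \frac{255025}{16}$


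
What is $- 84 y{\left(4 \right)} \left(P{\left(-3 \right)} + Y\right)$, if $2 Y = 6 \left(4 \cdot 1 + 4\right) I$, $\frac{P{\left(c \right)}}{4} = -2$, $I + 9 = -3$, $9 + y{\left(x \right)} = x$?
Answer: $-124320$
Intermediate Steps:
$y{\left(x \right)} = -9 + x$
$I = -12$ ($I = -9 - 3 = -12$)
$P{\left(c \right)} = -8$ ($P{\left(c \right)} = 4 \left(-2\right) = -8$)
$Y = -288$ ($Y = \frac{6 \left(4 \cdot 1 + 4\right) \left(-12\right)}{2} = \frac{6 \left(4 + 4\right) \left(-12\right)}{2} = \frac{6 \cdot 8 \left(-12\right)}{2} = \frac{48 \left(-12\right)}{2} = \frac{1}{2} \left(-576\right) = -288$)
$- 84 y{\left(4 \right)} \left(P{\left(-3 \right)} + Y\right) = - 84 \left(-9 + 4\right) \left(-8 - 288\right) = - 84 \left(\left(-5\right) \left(-296\right)\right) = \left(-84\right) 1480 = -124320$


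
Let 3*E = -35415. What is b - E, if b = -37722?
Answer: -25917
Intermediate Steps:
E = -11805 (E = (⅓)*(-35415) = -11805)
b - E = -37722 - 1*(-11805) = -37722 + 11805 = -25917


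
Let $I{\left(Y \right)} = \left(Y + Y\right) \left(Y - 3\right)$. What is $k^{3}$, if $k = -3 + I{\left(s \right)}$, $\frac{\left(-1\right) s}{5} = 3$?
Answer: $154854153$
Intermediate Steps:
$s = -15$ ($s = \left(-5\right) 3 = -15$)
$I{\left(Y \right)} = 2 Y \left(-3 + Y\right)$
$k = 537$ ($k = -3 + 2 \left(-15\right) \left(-3 - 15\right) = -3 + 2 \left(-15\right) \left(-18\right) = -3 + 540 = 537$)
$k^{3} = 537^{3} = 154854153$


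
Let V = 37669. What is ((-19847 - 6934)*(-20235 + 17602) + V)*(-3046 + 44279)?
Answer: 2909072347786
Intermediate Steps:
((-19847 - 6934)*(-20235 + 17602) + V)*(-3046 + 44279) = ((-19847 - 6934)*(-20235 + 17602) + 37669)*(-3046 + 44279) = (-26781*(-2633) + 37669)*41233 = (70514373 + 37669)*41233 = 70552042*41233 = 2909072347786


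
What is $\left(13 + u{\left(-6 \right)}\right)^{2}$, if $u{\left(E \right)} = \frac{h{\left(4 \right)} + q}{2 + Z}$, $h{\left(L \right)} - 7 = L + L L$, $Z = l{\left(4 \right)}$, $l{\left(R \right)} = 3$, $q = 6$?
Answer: $\frac{9604}{25} \approx 384.16$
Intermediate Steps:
$Z = 3$
$h{\left(L \right)} = 7 + L + L^{2}$ ($h{\left(L \right)} = 7 + \left(L + L L\right) = 7 + \left(L + L^{2}\right) = 7 + L + L^{2}$)
$u{\left(E \right)} = \frac{33}{5}$ ($u{\left(E \right)} = \frac{\left(7 + 4 + 4^{2}\right) + 6}{2 + 3} = \frac{\left(7 + 4 + 16\right) + 6}{5} = \left(27 + 6\right) \frac{1}{5} = 33 \cdot \frac{1}{5} = \frac{33}{5}$)
$\left(13 + u{\left(-6 \right)}\right)^{2} = \left(13 + \frac{33}{5}\right)^{2} = \left(\frac{98}{5}\right)^{2} = \frac{9604}{25}$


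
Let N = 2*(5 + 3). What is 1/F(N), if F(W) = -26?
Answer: -1/26 ≈ -0.038462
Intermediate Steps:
N = 16 (N = 2*8 = 16)
1/F(N) = 1/(-26) = -1/26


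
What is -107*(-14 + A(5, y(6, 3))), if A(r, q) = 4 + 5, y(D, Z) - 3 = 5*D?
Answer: 535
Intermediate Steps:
y(D, Z) = 3 + 5*D
A(r, q) = 9
-107*(-14 + A(5, y(6, 3))) = -107*(-14 + 9) = -107*(-5) = 535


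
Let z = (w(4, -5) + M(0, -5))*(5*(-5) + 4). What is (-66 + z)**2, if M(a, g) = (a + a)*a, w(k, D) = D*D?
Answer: 349281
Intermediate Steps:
w(k, D) = D**2
M(a, g) = 2*a**2 (M(a, g) = (2*a)*a = 2*a**2)
z = -525 (z = ((-5)**2 + 2*0**2)*(5*(-5) + 4) = (25 + 2*0)*(-25 + 4) = (25 + 0)*(-21) = 25*(-21) = -525)
(-66 + z)**2 = (-66 - 525)**2 = (-591)**2 = 349281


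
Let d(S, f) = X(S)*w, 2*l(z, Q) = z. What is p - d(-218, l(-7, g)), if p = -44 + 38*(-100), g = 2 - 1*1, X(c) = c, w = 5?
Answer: -2754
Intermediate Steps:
g = 1 (g = 2 - 1 = 1)
l(z, Q) = z/2
d(S, f) = 5*S (d(S, f) = S*5 = 5*S)
p = -3844 (p = -44 - 3800 = -3844)
p - d(-218, l(-7, g)) = -3844 - 5*(-218) = -3844 - 1*(-1090) = -3844 + 1090 = -2754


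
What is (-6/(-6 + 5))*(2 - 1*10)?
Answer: -48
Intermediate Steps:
(-6/(-6 + 5))*(2 - 1*10) = (-6/(-1))*(2 - 10) = -6*(-1)*(-8) = 6*(-8) = -48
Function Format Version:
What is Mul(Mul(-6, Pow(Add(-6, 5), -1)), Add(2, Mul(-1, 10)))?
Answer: -48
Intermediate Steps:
Mul(Mul(-6, Pow(Add(-6, 5), -1)), Add(2, Mul(-1, 10))) = Mul(Mul(-6, Pow(-1, -1)), Add(2, -10)) = Mul(Mul(-6, -1), -8) = Mul(6, -8) = -48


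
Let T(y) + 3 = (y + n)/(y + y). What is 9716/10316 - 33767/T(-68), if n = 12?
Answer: 1480553457/113476 ≈ 13047.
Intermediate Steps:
T(y) = -3 + (12 + y)/(2*y) (T(y) = -3 + (y + 12)/(y + y) = -3 + (12 + y)/((2*y)) = -3 + (12 + y)*(1/(2*y)) = -3 + (12 + y)/(2*y))
9716/10316 - 33767/T(-68) = 9716/10316 - 33767/(-5/2 + 6/(-68)) = 9716*(1/10316) - 33767/(-5/2 + 6*(-1/68)) = 2429/2579 - 33767/(-5/2 - 3/34) = 2429/2579 - 33767/(-44/17) = 2429/2579 - 33767*(-17/44) = 2429/2579 + 574039/44 = 1480553457/113476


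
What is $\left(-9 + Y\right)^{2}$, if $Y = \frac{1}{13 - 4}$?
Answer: $\frac{6400}{81} \approx 79.012$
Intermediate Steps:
$Y = \frac{1}{9} \approx 0.11111$
$\left(-9 + Y\right)^{2} = \left(-9 + \frac{1}{9}\right)^{2} = \left(- \frac{80}{9}\right)^{2} = \frac{6400}{81}$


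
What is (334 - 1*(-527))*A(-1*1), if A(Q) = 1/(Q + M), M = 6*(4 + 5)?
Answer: 861/53 ≈ 16.245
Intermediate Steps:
M = 54 (M = 6*9 = 54)
A(Q) = 1/(54 + Q) (A(Q) = 1/(Q + 54) = 1/(54 + Q))
(334 - 1*(-527))*A(-1*1) = (334 - 1*(-527))/(54 - 1*1) = (334 + 527)/(54 - 1) = 861/53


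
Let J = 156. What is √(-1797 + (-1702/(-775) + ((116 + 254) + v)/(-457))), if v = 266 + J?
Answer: I*√9014298626987/70835 ≈ 42.386*I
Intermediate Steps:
v = 422 (v = 266 + 156 = 422)
√(-1797 + (-1702/(-775) + ((116 + 254) + v)/(-457))) = √(-1797 + (-1702/(-775) + ((116 + 254) + 422)/(-457))) = √(-1797 + (-1702*(-1/775) + (370 + 422)*(-1/457))) = √(-1797 + (1702/775 + 792*(-1/457))) = √(-1797 + (1702/775 - 792/457)) = √(-1797 + 164014/354175) = √(-636288461/354175) = I*√9014298626987/70835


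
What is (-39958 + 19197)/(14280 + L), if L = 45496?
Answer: -20761/59776 ≈ -0.34731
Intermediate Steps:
(-39958 + 19197)/(14280 + L) = (-39958 + 19197)/(14280 + 45496) = -20761/59776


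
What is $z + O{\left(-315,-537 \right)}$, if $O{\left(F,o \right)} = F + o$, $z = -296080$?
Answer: $-296932$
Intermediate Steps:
$z + O{\left(-315,-537 \right)} = -296080 - 852 = -296932$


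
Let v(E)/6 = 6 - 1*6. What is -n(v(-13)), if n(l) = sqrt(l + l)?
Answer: 0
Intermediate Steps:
v(E) = 0 (v(E) = 6*(6 - 1*6) = 6*(6 - 6) = 6*0 = 0)
n(l) = sqrt(2)*sqrt(l) (n(l) = sqrt(2*l) = sqrt(2)*sqrt(l))
-n(v(-13)) = -sqrt(2)*sqrt(0) = -sqrt(2)*0 = -1*0 = 0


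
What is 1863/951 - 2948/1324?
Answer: -28078/104927 ≈ -0.26760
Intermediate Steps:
1863/951 - 2948/1324 = 1863*(1/951) - 2948*1/1324 = 621/317 - 737/331 = -28078/104927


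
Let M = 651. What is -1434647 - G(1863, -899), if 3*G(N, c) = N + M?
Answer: -1435485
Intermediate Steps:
G(N, c) = 217 + N/3 (G(N, c) = (N + 651)/3 = (651 + N)/3 = 217 + N/3)
-1434647 - G(1863, -899) = -1434647 - (217 + (⅓)*1863) = -1434647 - (217 + 621) = -1434647 - 1*838 = -1434647 - 838 = -1435485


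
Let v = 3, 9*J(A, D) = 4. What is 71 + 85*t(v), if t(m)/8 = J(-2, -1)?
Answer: 3359/9 ≈ 373.22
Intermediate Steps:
J(A, D) = 4/9 (J(A, D) = (⅑)*4 = 4/9)
t(m) = 32/9 (t(m) = 8*(4/9) = 32/9)
71 + 85*t(v) = 71 + 85*(32/9) = 71 + 2720/9 = 3359/9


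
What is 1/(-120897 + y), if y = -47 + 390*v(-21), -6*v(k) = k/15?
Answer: -1/120853 ≈ -8.2745e-6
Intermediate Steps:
v(k) = -k/90 (v(k) = -k/(6*15) = -k/90)
y = 44 (y = -47 + 390*(-1/90*(-21)) = -47 + 390*(7/30) = -47 + 91 = 44)
1/(-120897 + y) = 1/(-120897 + 44) = 1/(-120853) = -1/120853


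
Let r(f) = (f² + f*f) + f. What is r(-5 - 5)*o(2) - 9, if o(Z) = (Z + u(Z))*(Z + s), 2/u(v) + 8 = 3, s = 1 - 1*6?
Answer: -921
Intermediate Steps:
s = -5 (s = 1 - 6 = -5)
u(v) = -⅖ (u(v) = 2/(-8 + 3) = 2/(-5) = 2*(-⅕) = -⅖)
o(Z) = (-5 + Z)*(-⅖ + Z) (o(Z) = (Z - ⅖)*(Z - 5) = (-⅖ + Z)*(-5 + Z) = (-5 + Z)*(-⅖ + Z))
r(f) = f + 2*f² (r(f) = (f² + f²) + f = 2*f² + f = f + 2*f²)
r(-5 - 5)*o(2) - 9 = ((-5 - 5)*(1 + 2*(-5 - 5)))*(2 + 2² - 27/5*2) - 9 = (-10*(1 + 2*(-10)))*(2 + 4 - 54/5) - 9 = -10*(1 - 20)*(-24/5) - 9 = -10*(-19)*(-24/5) - 9 = 190*(-24/5) - 9 = -912 - 9 = -921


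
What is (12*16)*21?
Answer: 4032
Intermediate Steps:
(12*16)*21 = 192*21 = 4032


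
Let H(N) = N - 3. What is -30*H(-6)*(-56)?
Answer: -15120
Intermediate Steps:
H(N) = -3 + N
-30*H(-6)*(-56) = -30*(-3 - 6)*(-56) = -30*(-9)*(-56) = 270*(-56) = -15120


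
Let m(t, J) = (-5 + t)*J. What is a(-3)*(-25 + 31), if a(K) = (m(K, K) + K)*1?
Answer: 126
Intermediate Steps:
m(t, J) = J*(-5 + t)
a(K) = K + K*(-5 + K) (a(K) = (K*(-5 + K) + K)*1 = (K + K*(-5 + K))*1 = K + K*(-5 + K))
a(-3)*(-25 + 31) = (-3*(-4 - 3))*(-25 + 31) = -3*(-7)*6 = 21*6 = 126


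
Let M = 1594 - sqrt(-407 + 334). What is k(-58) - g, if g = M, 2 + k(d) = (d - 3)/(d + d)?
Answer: -185075/116 + I*sqrt(73) ≈ -1595.5 + 8.544*I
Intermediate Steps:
k(d) = -2 + (-3 + d)/(2*d) (k(d) = -2 + (d - 3)/(d + d) = -2 + (-3 + d)/((2*d)) = -2 + (-3 + d)*(1/(2*d)) = -2 + (-3 + d)/(2*d))
M = 1594 - I*sqrt(73) (M = 1594 - sqrt(-73) = 1594 - I*sqrt(73) ≈ 1594.0 - 8.544*I)
g = 1594 - I*sqrt(73) ≈ 1594.0 - 8.544*I
k(-58) - g = (3/2)*(-1 - 1*(-58))/(-58) - (1594 - I*sqrt(73)) = (3/2)*(-1/58)*(-1 + 58) + (-1594 + I*sqrt(73)) = (3/2)*(-1/58)*57 + (-1594 + I*sqrt(73)) = -171/116 + (-1594 + I*sqrt(73)) = -185075/116 + I*sqrt(73)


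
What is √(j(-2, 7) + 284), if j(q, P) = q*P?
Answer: 3*√30 ≈ 16.432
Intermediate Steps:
j(q, P) = P*q
√(j(-2, 7) + 284) = √(7*(-2) + 284) = √(-14 + 284) = √270 = 3*√30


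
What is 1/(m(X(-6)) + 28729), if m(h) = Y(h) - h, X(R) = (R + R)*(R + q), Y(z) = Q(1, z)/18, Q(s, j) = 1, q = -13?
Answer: 18/513019 ≈ 3.5086e-5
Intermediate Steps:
Y(z) = 1/18
X(R) = 2*R*(-13 + R) (X(R) = (R + R)*(R - 13) = (2*R)*(-13 + R) = 2*R*(-13 + R))
m(h) = 1/18 - h
1/(m(X(-6)) + 28729) = 1/((1/18 - 2*(-6)*(-13 - 6)) + 28729) = 1/((1/18 - 2*(-6)*(-19)) + 28729) = 1/((1/18 - 1*228) + 28729) = 1/((1/18 - 228) + 28729) = 1/(-4103/18 + 28729) = 1/(513019/18) = 18/513019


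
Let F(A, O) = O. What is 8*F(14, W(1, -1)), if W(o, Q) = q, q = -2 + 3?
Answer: 8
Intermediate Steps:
q = 1
W(o, Q) = 1
8*F(14, W(1, -1)) = 8*1 = 8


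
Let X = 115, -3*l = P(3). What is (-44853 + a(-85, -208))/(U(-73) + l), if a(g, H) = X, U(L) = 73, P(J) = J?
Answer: -22369/36 ≈ -621.36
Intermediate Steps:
l = -1 (l = -1/3*3 = -1)
a(g, H) = 115
(-44853 + a(-85, -208))/(U(-73) + l) = (-44853 + 115)/(73 - 1) = -44738/72 = -44738*1/72 = -22369/36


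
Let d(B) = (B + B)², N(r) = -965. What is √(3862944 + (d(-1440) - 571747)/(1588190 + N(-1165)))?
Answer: √389274487269721917/317445 ≈ 1965.4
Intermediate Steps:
d(B) = 4*B² (d(B) = (2*B)² = 4*B²)
√(3862944 + (d(-1440) - 571747)/(1588190 + N(-1165))) = √(3862944 + (4*(-1440)² - 571747)/(1588190 - 965)) = √(3862944 + (4*2073600 - 571747)/1587225) = √(3862944 + (8294400 - 571747)*(1/1587225)) = √(3862944 + 7722653*(1/1587225)) = √(3862944 + 7722653/1587225) = √(6131369013053/1587225) = √389274487269721917/317445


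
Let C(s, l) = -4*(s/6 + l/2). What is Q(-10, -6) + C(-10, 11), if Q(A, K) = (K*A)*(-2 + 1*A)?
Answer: -2206/3 ≈ -735.33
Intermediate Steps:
C(s, l) = -2*l - 2*s/3 (C(s, l) = -4*(s*(⅙) + l*(½)) = -4*(s/6 + l/2) = -4*(l/2 + s/6) = -2*l - 2*s/3)
Q(A, K) = A*K*(-2 + A) (Q(A, K) = (A*K)*(-2 + A) = A*K*(-2 + A))
Q(-10, -6) + C(-10, 11) = -10*(-6)*(-2 - 10) + (-2*11 - ⅔*(-10)) = -10*(-6)*(-12) + (-22 + 20/3) = -720 - 46/3 = -2206/3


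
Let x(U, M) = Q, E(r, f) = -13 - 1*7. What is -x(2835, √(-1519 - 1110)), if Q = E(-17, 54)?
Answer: 20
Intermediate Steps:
E(r, f) = -20 (E(r, f) = -13 - 7 = -20)
Q = -20
x(U, M) = -20
-x(2835, √(-1519 - 1110)) = -1*(-20) = 20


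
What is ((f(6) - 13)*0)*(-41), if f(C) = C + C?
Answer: 0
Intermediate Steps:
f(C) = 2*C
((f(6) - 13)*0)*(-41) = ((2*6 - 13)*0)*(-41) = ((12 - 13)*0)*(-41) = -1*0*(-41) = 0*(-41) = 0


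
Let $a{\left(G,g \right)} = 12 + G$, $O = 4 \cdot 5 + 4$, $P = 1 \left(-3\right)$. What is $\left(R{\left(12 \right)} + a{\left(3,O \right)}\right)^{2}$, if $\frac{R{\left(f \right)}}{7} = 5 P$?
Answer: $8100$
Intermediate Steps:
$P = -3$
$O = 24$ ($O = 20 + 4 = 24$)
$R{\left(f \right)} = -105$ ($R{\left(f \right)} = 7 \cdot 5 \left(-3\right) = 7 \left(-15\right) = -105$)
$\left(R{\left(12 \right)} + a{\left(3,O \right)}\right)^{2} = \left(-105 + \left(12 + 3\right)\right)^{2} = \left(-105 + 15\right)^{2} = \left(-90\right)^{2} = 8100$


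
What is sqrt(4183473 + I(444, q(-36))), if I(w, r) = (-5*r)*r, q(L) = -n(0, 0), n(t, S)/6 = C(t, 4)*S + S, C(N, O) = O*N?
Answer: 7*sqrt(85377) ≈ 2045.4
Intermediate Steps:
C(N, O) = N*O
n(t, S) = 6*S + 24*S*t (n(t, S) = 6*((t*4)*S + S) = 6*((4*t)*S + S) = 6*(4*S*t + S) = 6*(S + 4*S*t) = 6*S + 24*S*t)
q(L) = 0 (q(L) = -6*0*(1 + 4*0) = -6*0*(1 + 0) = -6*0 = -1*0 = 0)
I(w, r) = -5*r**2
sqrt(4183473 + I(444, q(-36))) = sqrt(4183473 - 5*0**2) = sqrt(4183473 - 5*0) = sqrt(4183473 + 0) = sqrt(4183473) = 7*sqrt(85377)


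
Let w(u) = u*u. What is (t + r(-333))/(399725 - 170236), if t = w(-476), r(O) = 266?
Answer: 226842/229489 ≈ 0.98847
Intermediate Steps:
w(u) = u²
t = 226576 (t = (-476)² = 226576)
(t + r(-333))/(399725 - 170236) = (226576 + 266)/(399725 - 170236) = 226842/229489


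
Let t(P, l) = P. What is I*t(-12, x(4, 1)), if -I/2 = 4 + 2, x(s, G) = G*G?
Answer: 144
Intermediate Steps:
x(s, G) = G²
I = -12 (I = -2*(4 + 2) = -2*6 = -12)
I*t(-12, x(4, 1)) = -12*(-12) = 144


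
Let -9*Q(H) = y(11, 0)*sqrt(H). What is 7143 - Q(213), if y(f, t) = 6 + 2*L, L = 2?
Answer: 7143 + 10*sqrt(213)/9 ≈ 7159.2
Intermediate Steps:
y(f, t) = 10 (y(f, t) = 6 + 2*2 = 6 + 4 = 10)
Q(H) = -10*sqrt(H)/9
7143 - Q(213) = 7143 - (-10)*sqrt(213)/9 = 7143 + 10*sqrt(213)/9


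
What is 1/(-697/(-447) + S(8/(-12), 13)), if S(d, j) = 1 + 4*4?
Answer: 447/8296 ≈ 0.053881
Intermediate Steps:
S(d, j) = 17 (S(d, j) = 1 + 16 = 17)
1/(-697/(-447) + S(8/(-12), 13)) = 1/(-697/(-447) + 17) = 1/(-697*(-1/447) + 17) = 1/(697/447 + 17) = 1/(8296/447) = 447/8296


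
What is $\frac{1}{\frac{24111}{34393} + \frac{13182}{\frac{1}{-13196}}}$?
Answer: $- \frac{34393}{5982651044985} \approx -5.7488 \cdot 10^{-9}$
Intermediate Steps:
$\frac{1}{\frac{24111}{34393} + \frac{13182}{\frac{1}{-13196}}} = \frac{1}{24111 \cdot \frac{1}{34393} + \frac{13182}{- \frac{1}{13196}}} = \frac{1}{\frac{24111}{34393} + 13182 \left(-13196\right)} = \frac{1}{\frac{24111}{34393} - 173949672} = \frac{1}{- \frac{5982651044985}{34393}} = - \frac{34393}{5982651044985}$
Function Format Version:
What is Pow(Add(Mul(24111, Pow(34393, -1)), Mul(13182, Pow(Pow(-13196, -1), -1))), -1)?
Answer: Rational(-34393, 5982651044985) ≈ -5.7488e-9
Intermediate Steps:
Pow(Add(Mul(24111, Pow(34393, -1)), Mul(13182, Pow(Pow(-13196, -1), -1))), -1) = Pow(Add(Mul(24111, Rational(1, 34393)), Mul(13182, Pow(Rational(-1, 13196), -1))), -1) = Pow(Add(Rational(24111, 34393), Mul(13182, -13196)), -1) = Pow(Add(Rational(24111, 34393), -173949672), -1) = Pow(Rational(-5982651044985, 34393), -1) = Rational(-34393, 5982651044985)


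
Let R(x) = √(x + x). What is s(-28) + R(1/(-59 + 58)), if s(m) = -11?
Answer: -11 + I*√2 ≈ -11.0 + 1.4142*I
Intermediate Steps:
R(x) = √2*√x (R(x) = √(2*x) = √2*√x)
s(-28) + R(1/(-59 + 58)) = -11 + √2*√(1/(-59 + 58)) = -11 + √2*√(1/(-1)) = -11 + √2*√(-1) = -11 + √2*I = -11 + I*√2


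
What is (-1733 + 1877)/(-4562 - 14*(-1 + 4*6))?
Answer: -12/407 ≈ -0.029484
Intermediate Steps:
(-1733 + 1877)/(-4562 - 14*(-1 + 4*6)) = 144/(-4562 - 14*(-1 + 24)) = 144/(-4562 - 14*23) = 144/(-4562 - 322) = 144/(-4884) = 144*(-1/4884) = -12/407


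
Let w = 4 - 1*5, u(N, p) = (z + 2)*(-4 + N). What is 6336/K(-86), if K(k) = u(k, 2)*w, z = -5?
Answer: -352/15 ≈ -23.467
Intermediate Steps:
u(N, p) = 12 - 3*N (u(N, p) = (-5 + 2)*(-4 + N) = -3*(-4 + N) = 12 - 3*N)
w = -1 (w = 4 - 5 = -1)
K(k) = -12 + 3*k (K(k) = (12 - 3*k)*(-1) = -12 + 3*k)
6336/K(-86) = 6336/(-12 + 3*(-86)) = 6336/(-12 - 258) = 6336/(-270) = 6336*(-1/270) = -352/15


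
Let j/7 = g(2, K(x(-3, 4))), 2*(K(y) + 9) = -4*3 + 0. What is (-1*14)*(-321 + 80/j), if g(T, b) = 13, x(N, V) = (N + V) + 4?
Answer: 58262/13 ≈ 4481.7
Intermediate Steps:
x(N, V) = 4 + N + V
K(y) = -15 (K(y) = -9 + (-4*3 + 0)/2 = -9 + (-12 + 0)/2 = -9 + (½)*(-12) = -9 - 6 = -15)
j = 91 (j = 7*13 = 91)
(-1*14)*(-321 + 80/j) = (-1*14)*(-321 + 80/91) = -14*(-321 + 80*(1/91)) = -14*(-321 + 80/91) = -14*(-29131/91) = 58262/13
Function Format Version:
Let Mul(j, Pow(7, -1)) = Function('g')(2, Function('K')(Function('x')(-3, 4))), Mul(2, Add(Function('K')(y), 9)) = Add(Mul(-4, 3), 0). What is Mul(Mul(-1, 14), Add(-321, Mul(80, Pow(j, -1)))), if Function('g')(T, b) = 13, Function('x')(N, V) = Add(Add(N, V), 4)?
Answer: Rational(58262, 13) ≈ 4481.7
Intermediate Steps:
Function('x')(N, V) = Add(4, N, V)
Function('K')(y) = -15 (Function('K')(y) = Add(-9, Mul(Rational(1, 2), Add(Mul(-4, 3), 0))) = Add(-9, Mul(Rational(1, 2), Add(-12, 0))) = Add(-9, Mul(Rational(1, 2), -12)) = Add(-9, -6) = -15)
j = 91 (j = Mul(7, 13) = 91)
Mul(Mul(-1, 14), Add(-321, Mul(80, Pow(j, -1)))) = Mul(Mul(-1, 14), Add(-321, Mul(80, Pow(91, -1)))) = Mul(-14, Add(-321, Mul(80, Rational(1, 91)))) = Mul(-14, Add(-321, Rational(80, 91))) = Mul(-14, Rational(-29131, 91)) = Rational(58262, 13)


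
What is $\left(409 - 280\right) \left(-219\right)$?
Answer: $-28251$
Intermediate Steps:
$\left(409 - 280\right) \left(-219\right) = 129 \left(-219\right) = -28251$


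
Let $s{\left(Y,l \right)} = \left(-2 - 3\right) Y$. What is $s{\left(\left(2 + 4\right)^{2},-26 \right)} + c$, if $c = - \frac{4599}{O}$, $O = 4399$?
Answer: $- \frac{796419}{4399} \approx -181.05$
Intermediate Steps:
$s{\left(Y,l \right)} = - 5 Y$
$c = - \frac{4599}{4399} \approx -1.0455$
$s{\left(\left(2 + 4\right)^{2},-26 \right)} + c = - 5 \left(2 + 4\right)^{2} - \frac{4599}{4399} = - 5 \cdot 6^{2} - \frac{4599}{4399} = \left(-5\right) 36 - \frac{4599}{4399} = -180 - \frac{4599}{4399} = - \frac{796419}{4399}$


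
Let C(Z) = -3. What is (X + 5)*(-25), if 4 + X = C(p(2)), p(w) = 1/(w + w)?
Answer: 50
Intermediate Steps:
p(w) = 1/(2*w)
X = -7 (X = -4 - 3 = -7)
(X + 5)*(-25) = (-7 + 5)*(-25) = -2*(-25) = 50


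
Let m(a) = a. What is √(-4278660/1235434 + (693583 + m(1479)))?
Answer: 2*√66304117276863727/617717 ≈ 833.70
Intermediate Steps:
√(-4278660/1235434 + (693583 + m(1479))) = √(-4278660/1235434 + (693583 + 1479)) = √(-4278660*1/1235434 + 695062) = √(-2139330/617717 + 695062) = √(429349474124/617717) = 2*√66304117276863727/617717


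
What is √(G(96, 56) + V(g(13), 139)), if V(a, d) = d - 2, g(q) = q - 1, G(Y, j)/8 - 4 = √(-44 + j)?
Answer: √(169 + 16*√3) ≈ 14.025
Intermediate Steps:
G(Y, j) = 32 + 8*√(-44 + j)
g(q) = -1 + q
V(a, d) = -2 + d
√(G(96, 56) + V(g(13), 139)) = √((32 + 8*√(-44 + 56)) + (-2 + 139)) = √((32 + 8*√12) + 137) = √((32 + 8*(2*√3)) + 137) = √((32 + 16*√3) + 137) = √(169 + 16*√3)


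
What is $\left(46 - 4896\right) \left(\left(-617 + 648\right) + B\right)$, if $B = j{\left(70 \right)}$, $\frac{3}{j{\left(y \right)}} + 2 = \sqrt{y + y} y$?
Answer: $- \frac{25784881925}{171499} - \frac{509250 \sqrt{35}}{171499} \approx -1.5037 \cdot 10^{5}$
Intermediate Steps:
$j{\left(y \right)} = \frac{3}{-2 + \sqrt{2} y^{\frac{3}{2}}}$ ($j{\left(y \right)} = \frac{3}{-2 + \sqrt{y + y} y} = \frac{3}{-2 + \sqrt{2 y} y} = \frac{3}{-2 + \sqrt{2} \sqrt{y} y} = \frac{3}{-2 + \sqrt{2} y^{\frac{3}{2}}}$)
$B = \frac{3}{-2 + 140 \sqrt{35}}$ ($B = \frac{3}{-2 + \sqrt{2} \cdot 70^{\frac{3}{2}}} = \frac{3}{-2 + \sqrt{2} \cdot 70 \sqrt{70}} = \frac{3}{-2 + 140 \sqrt{35}} \approx 0.0036309$)
$\left(46 - 4896\right) \left(\left(-617 + 648\right) + B\right) = \left(46 - 4896\right) \left(\left(-617 + 648\right) + \left(\frac{3}{342998} + \frac{105 \sqrt{35}}{171499}\right)\right) = - 4850 \left(31 + \left(\frac{3}{342998} + \frac{105 \sqrt{35}}{171499}\right)\right) = - 4850 \left(\frac{10632941}{342998} + \frac{105 \sqrt{35}}{171499}\right) = - \frac{25784881925}{171499} - \frac{509250 \sqrt{35}}{171499}$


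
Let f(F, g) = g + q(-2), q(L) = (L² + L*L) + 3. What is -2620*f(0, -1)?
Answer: -26200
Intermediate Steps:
q(L) = 3 + 2*L² (q(L) = (L² + L²) + 3 = 2*L² + 3 = 3 + 2*L²)
f(F, g) = 11 + g (f(F, g) = g + (3 + 2*(-2)²) = g + (3 + 2*4) = g + (3 + 8) = g + 11 = 11 + g)
-2620*f(0, -1) = -2620*(11 - 1) = -2620*10 = -26200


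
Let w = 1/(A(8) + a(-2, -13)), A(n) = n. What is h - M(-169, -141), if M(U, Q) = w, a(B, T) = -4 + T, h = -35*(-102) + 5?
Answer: 32176/9 ≈ 3575.1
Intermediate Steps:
h = 3575 (h = 3570 + 5 = 3575)
w = -⅑ (w = 1/(8 + (-4 - 13)) = 1/(8 - 17) = 1/(-9) = -⅑ ≈ -0.11111)
M(U, Q) = -⅑
h - M(-169, -141) = 3575 - 1*(-⅑) = 3575 + ⅑ = 32176/9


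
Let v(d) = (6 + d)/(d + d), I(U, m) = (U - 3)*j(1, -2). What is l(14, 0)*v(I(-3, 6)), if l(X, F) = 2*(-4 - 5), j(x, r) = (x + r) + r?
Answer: -12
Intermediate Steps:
j(x, r) = x + 2*r (j(x, r) = (r + x) + r = x + 2*r)
I(U, m) = 9 - 3*U (I(U, m) = (U - 3)*(1 + 2*(-2)) = (-3 + U)*(1 - 4) = (-3 + U)*(-3) = 9 - 3*U)
l(X, F) = -18 (l(X, F) = 2*(-9) = -18)
v(d) = (6 + d)/(2*d) (v(d) = (6 + d)/((2*d)) = (6 + d)*(1/(2*d)) = (6 + d)/(2*d))
l(14, 0)*v(I(-3, 6)) = -9*(6 + (9 - 3*(-3)))/(9 - 3*(-3)) = -9*(6 + (9 + 9))/(9 + 9) = -9*(6 + 18)/18 = -9*24/18 = -18*⅔ = -12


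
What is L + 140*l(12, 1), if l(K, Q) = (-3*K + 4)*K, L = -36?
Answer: -53796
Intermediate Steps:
l(K, Q) = K*(4 - 3*K) (l(K, Q) = (4 - 3*K)*K = K*(4 - 3*K))
L + 140*l(12, 1) = -36 + 140*(12*(4 - 3*12)) = -36 + 140*(12*(4 - 36)) = -36 + 140*(12*(-32)) = -36 + 140*(-384) = -36 - 53760 = -53796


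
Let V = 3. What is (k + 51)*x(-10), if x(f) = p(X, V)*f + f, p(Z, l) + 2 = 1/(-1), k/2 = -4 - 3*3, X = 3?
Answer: 500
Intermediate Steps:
k = -26 (k = 2*(-4 - 3*3) = 2*(-4 - 9) = 2*(-13) = -26)
p(Z, l) = -3 (p(Z, l) = -2 + 1/(-1) = -2 - 1 = -3)
x(f) = -2*f (x(f) = -3*f + f = -2*f)
(k + 51)*x(-10) = (-26 + 51)*(-2*(-10)) = 25*20 = 500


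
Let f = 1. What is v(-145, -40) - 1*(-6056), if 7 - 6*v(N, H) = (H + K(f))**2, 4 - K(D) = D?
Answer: 5829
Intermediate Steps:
K(D) = 4 - D
v(N, H) = 7/6 - (3 + H)**2/6 (v(N, H) = 7/6 - (H + (4 - 1*1))**2/6 = 7/6 - (H + (4 - 1))**2/6 = 7/6 - (H + 3)**2/6 = 7/6 - (3 + H)**2/6)
v(-145, -40) - 1*(-6056) = (7/6 - (3 - 40)**2/6) - 1*(-6056) = (7/6 - 1/6*(-37)**2) + 6056 = (7/6 - 1/6*1369) + 6056 = (7/6 - 1369/6) + 6056 = -227 + 6056 = 5829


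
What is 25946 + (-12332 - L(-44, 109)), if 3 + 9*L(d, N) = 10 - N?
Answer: 40876/3 ≈ 13625.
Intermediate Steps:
L(d, N) = 7/9 - N/9 (L(d, N) = -1/3 + (10 - N)/9 = -1/3 + (10/9 - N/9) = 7/9 - N/9)
25946 + (-12332 - L(-44, 109)) = 25946 + (-12332 - (7/9 - 1/9*109)) = 25946 + (-12332 - (7/9 - 109/9)) = 25946 + (-12332 - 1*(-34/3)) = 25946 + (-12332 + 34/3) = 25946 - 36962/3 = 40876/3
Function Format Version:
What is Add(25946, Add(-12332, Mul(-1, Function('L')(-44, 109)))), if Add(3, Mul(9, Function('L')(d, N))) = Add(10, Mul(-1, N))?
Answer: Rational(40876, 3) ≈ 13625.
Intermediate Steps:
Function('L')(d, N) = Add(Rational(7, 9), Mul(Rational(-1, 9), N)) (Function('L')(d, N) = Add(Rational(-1, 3), Mul(Rational(1, 9), Add(10, Mul(-1, N)))) = Add(Rational(-1, 3), Add(Rational(10, 9), Mul(Rational(-1, 9), N))) = Add(Rational(7, 9), Mul(Rational(-1, 9), N)))
Add(25946, Add(-12332, Mul(-1, Function('L')(-44, 109)))) = Add(25946, Add(-12332, Mul(-1, Add(Rational(7, 9), Mul(Rational(-1, 9), 109))))) = Add(25946, Add(-12332, Mul(-1, Add(Rational(7, 9), Rational(-109, 9))))) = Add(25946, Add(-12332, Mul(-1, Rational(-34, 3)))) = Add(25946, Add(-12332, Rational(34, 3))) = Add(25946, Rational(-36962, 3)) = Rational(40876, 3)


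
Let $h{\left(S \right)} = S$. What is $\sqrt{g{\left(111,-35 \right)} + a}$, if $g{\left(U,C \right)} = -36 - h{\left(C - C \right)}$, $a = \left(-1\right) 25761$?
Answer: $i \sqrt{25797} \approx 160.61 i$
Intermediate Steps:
$a = -25761$
$g{\left(U,C \right)} = -36$ ($g{\left(U,C \right)} = -36 - \left(C - C\right) = -36 - 0 = -36 + 0 = -36$)
$\sqrt{g{\left(111,-35 \right)} + a} = \sqrt{-36 - 25761} = \sqrt{-25797} = i \sqrt{25797}$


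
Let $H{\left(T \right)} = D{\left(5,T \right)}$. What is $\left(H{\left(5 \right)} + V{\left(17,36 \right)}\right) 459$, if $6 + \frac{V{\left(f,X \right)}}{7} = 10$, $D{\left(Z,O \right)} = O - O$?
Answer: $12852$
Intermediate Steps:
$D{\left(Z,O \right)} = 0$
$H{\left(T \right)} = 0$
$V{\left(f,X \right)} = 28$ ($V{\left(f,X \right)} = -42 + 7 \cdot 10 = -42 + 70 = 28$)
$\left(H{\left(5 \right)} + V{\left(17,36 \right)}\right) 459 = \left(0 + 28\right) 459 = 28 \cdot 459 = 12852$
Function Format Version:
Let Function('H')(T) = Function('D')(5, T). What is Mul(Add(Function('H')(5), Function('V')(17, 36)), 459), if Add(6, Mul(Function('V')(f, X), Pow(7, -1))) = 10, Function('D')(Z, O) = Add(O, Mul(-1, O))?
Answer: 12852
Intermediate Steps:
Function('D')(Z, O) = 0
Function('H')(T) = 0
Function('V')(f, X) = 28 (Function('V')(f, X) = Add(-42, Mul(7, 10)) = Add(-42, 70) = 28)
Mul(Add(Function('H')(5), Function('V')(17, 36)), 459) = Mul(Add(0, 28), 459) = Mul(28, 459) = 12852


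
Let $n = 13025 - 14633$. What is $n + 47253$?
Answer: $45645$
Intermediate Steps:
$n = -1608$ ($n = 13025 - 14633 = -1608$)
$n + 47253 = -1608 + 47253 = 45645$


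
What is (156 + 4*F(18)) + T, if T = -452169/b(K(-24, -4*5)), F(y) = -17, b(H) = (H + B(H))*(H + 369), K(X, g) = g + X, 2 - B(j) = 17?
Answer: 2139569/19175 ≈ 111.58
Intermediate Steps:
B(j) = -15 (B(j) = 2 - 1*17 = 2 - 17 = -15)
K(X, g) = X + g
b(H) = (-15 + H)*(369 + H) (b(H) = (H - 15)*(H + 369) = (-15 + H)*(369 + H))
T = 452169/19175 (T = -452169/(-5535 + (-24 - 4*5)² + 354*(-24 - 4*5)) = -452169/(-5535 + (-24 - 20)² + 354*(-24 - 20)) = -452169/(-5535 + (-44)² + 354*(-44)) = -452169/(-5535 + 1936 - 15576) = -452169/(-19175) = -452169*(-1/19175) = 452169/19175 ≈ 23.581)
(156 + 4*F(18)) + T = (156 + 4*(-17)) + 452169/19175 = (156 - 68) + 452169/19175 = 88 + 452169/19175 = 2139569/19175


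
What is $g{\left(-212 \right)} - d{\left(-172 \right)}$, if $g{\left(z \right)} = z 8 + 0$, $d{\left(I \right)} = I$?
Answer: $-1524$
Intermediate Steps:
$g{\left(z \right)} = 8 z$ ($g{\left(z \right)} = 8 z + 0 = 8 z$)
$g{\left(-212 \right)} - d{\left(-172 \right)} = 8 \left(-212\right) - -172 = -1696 + 172 = -1524$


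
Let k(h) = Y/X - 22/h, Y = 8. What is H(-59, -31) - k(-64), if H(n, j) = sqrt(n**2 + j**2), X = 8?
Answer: -43/32 + sqrt(4442) ≈ 65.305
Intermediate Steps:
H(n, j) = sqrt(j**2 + n**2)
k(h) = 1 - 22/h (k(h) = 8/8 - 22/h = 8*(1/8) - 22/h = 1 - 22/h)
H(-59, -31) - k(-64) = sqrt((-31)**2 + (-59)**2) - (-22 - 64)/(-64) = sqrt(961 + 3481) - (-1)*(-86)/64 = sqrt(4442) - 1*43/32 = sqrt(4442) - 43/32 = -43/32 + sqrt(4442)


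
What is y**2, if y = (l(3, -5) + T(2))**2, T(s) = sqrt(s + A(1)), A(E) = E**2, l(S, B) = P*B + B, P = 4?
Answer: (25 - sqrt(3))**4 ≈ 2.9311e+5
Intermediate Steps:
l(S, B) = 5*B (l(S, B) = 4*B + B = 5*B)
T(s) = sqrt(1 + s) (T(s) = sqrt(s + 1**2) = sqrt(s + 1) = sqrt(1 + s))
y = (-25 + sqrt(3))**2 (y = (5*(-5) + sqrt(1 + 2))**2 = (-25 + sqrt(3))**2 ≈ 541.40)
y**2 = ((25 - sqrt(3))**2)**2 = (25 - sqrt(3))**4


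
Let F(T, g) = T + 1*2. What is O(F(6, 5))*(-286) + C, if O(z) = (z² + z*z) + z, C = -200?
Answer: -39096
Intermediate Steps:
F(T, g) = 2 + T (F(T, g) = T + 2 = 2 + T)
O(z) = z + 2*z² (O(z) = (z² + z²) + z = 2*z² + z = z + 2*z²)
O(F(6, 5))*(-286) + C = ((2 + 6)*(1 + 2*(2 + 6)))*(-286) - 200 = (8*(1 + 2*8))*(-286) - 200 = (8*(1 + 16))*(-286) - 200 = (8*17)*(-286) - 200 = 136*(-286) - 200 = -38896 - 200 = -39096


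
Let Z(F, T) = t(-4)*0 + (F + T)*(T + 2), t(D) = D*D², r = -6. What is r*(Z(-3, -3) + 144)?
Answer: -900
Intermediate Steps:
t(D) = D³
Z(F, T) = (2 + T)*(F + T) (Z(F, T) = (-4)³*0 + (F + T)*(T + 2) = -64*0 + (F + T)*(2 + T) = 0 + (2 + T)*(F + T) = (2 + T)*(F + T))
r*(Z(-3, -3) + 144) = -6*(((-3)² + 2*(-3) + 2*(-3) - 3*(-3)) + 144) = -6*((9 - 6 - 6 + 9) + 144) = -6*(6 + 144) = -6*150 = -900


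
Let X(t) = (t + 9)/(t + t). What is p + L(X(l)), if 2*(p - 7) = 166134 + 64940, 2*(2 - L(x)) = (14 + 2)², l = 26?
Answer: 115418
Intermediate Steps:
X(t) = (9 + t)/(2*t) (X(t) = (9 + t)/((2*t)) = (9 + t)*(1/(2*t)) = (9 + t)/(2*t))
L(x) = -126 (L(x) = 2 - (14 + 2)²/2 = 2 - ½*16² = 2 - ½*256 = 2 - 128 = -126)
p = 115544 (p = 7 + (166134 + 64940)/2 = 7 + (½)*231074 = 7 + 115537 = 115544)
p + L(X(l)) = 115544 - 126 = 115418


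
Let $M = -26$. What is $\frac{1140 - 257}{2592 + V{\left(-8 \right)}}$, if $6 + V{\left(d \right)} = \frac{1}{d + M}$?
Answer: $\frac{30022}{87923} \approx 0.34146$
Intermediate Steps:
$V{\left(d \right)} = -6 + \frac{1}{-26 + d}$ ($V{\left(d \right)} = -6 + \frac{1}{d - 26} = -6 + \frac{1}{-26 + d}$)
$\frac{1140 - 257}{2592 + V{\left(-8 \right)}} = \frac{1140 - 257}{2592 + \frac{157 - -48}{-26 - 8}} = \frac{883}{2592 + \frac{157 + 48}{-34}} = \frac{883}{2592 - \frac{205}{34}} = \frac{883}{\frac{87923}{34}} = 883 \cdot \frac{34}{87923} = \frac{30022}{87923}$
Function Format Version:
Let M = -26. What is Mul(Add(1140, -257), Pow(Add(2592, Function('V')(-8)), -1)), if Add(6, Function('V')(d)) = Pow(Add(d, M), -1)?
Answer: Rational(30022, 87923) ≈ 0.34146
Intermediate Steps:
Function('V')(d) = Add(-6, Pow(Add(-26, d), -1)) (Function('V')(d) = Add(-6, Pow(Add(d, -26), -1)) = Add(-6, Pow(Add(-26, d), -1)))
Mul(Add(1140, -257), Pow(Add(2592, Function('V')(-8)), -1)) = Mul(Add(1140, -257), Pow(Add(2592, Mul(Pow(Add(-26, -8), -1), Add(157, Mul(-6, -8)))), -1)) = Mul(883, Pow(Add(2592, Mul(Pow(-34, -1), Add(157, 48))), -1)) = Mul(883, Pow(Add(2592, Mul(Rational(-1, 34), 205)), -1)) = Mul(883, Pow(Add(2592, Rational(-205, 34)), -1)) = Mul(883, Pow(Rational(87923, 34), -1)) = Mul(883, Rational(34, 87923)) = Rational(30022, 87923)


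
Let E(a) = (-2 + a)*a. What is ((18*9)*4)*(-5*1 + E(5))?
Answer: 6480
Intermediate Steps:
E(a) = a*(-2 + a)
((18*9)*4)*(-5*1 + E(5)) = ((18*9)*4)*(-5*1 + 5*(-2 + 5)) = (162*4)*(-5 + 5*3) = 648*(-5 + 15) = 648*10 = 6480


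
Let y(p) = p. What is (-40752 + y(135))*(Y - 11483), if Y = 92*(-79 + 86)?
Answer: 440247663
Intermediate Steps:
Y = 644 (Y = 92*7 = 644)
(-40752 + y(135))*(Y - 11483) = (-40752 + 135)*(644 - 11483) = -40617*(-10839) = 440247663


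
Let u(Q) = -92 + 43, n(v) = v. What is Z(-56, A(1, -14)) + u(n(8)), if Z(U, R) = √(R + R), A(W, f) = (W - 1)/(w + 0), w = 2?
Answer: -49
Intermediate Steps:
A(W, f) = -½ + W/2 (A(W, f) = (W - 1)/(2 + 0) = (-1 + W)/2 = (-1 + W)*(½) = -½ + W/2)
Z(U, R) = √2*√R (Z(U, R) = √(2*R) = √2*√R)
u(Q) = -49
Z(-56, A(1, -14)) + u(n(8)) = √2*√(-½ + (½)*1) - 49 = √2*√(-½ + ½) - 49 = √2*√0 - 49 = √2*0 - 49 = 0 - 49 = -49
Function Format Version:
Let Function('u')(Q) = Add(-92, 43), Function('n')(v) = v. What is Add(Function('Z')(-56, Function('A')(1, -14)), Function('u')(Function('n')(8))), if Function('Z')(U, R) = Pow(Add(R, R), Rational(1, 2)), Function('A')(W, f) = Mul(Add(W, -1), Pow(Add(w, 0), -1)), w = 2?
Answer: -49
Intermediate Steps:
Function('A')(W, f) = Add(Rational(-1, 2), Mul(Rational(1, 2), W)) (Function('A')(W, f) = Mul(Add(W, -1), Pow(Add(2, 0), -1)) = Mul(Add(-1, W), Pow(2, -1)) = Mul(Add(-1, W), Rational(1, 2)) = Add(Rational(-1, 2), Mul(Rational(1, 2), W)))
Function('Z')(U, R) = Mul(Pow(2, Rational(1, 2)), Pow(R, Rational(1, 2))) (Function('Z')(U, R) = Pow(Mul(2, R), Rational(1, 2)) = Mul(Pow(2, Rational(1, 2)), Pow(R, Rational(1, 2))))
Function('u')(Q) = -49
Add(Function('Z')(-56, Function('A')(1, -14)), Function('u')(Function('n')(8))) = Add(Mul(Pow(2, Rational(1, 2)), Pow(Add(Rational(-1, 2), Mul(Rational(1, 2), 1)), Rational(1, 2))), -49) = Add(Mul(Pow(2, Rational(1, 2)), Pow(Add(Rational(-1, 2), Rational(1, 2)), Rational(1, 2))), -49) = Add(Mul(Pow(2, Rational(1, 2)), Pow(0, Rational(1, 2))), -49) = Add(Mul(Pow(2, Rational(1, 2)), 0), -49) = Add(0, -49) = -49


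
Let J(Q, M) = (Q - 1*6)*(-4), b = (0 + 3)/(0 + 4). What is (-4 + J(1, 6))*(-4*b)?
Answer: -48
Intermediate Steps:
b = ¾ (b = 3/4 = 3*(¼) = ¾ ≈ 0.75000)
J(Q, M) = 24 - 4*Q (J(Q, M) = (Q - 6)*(-4) = (-6 + Q)*(-4) = 24 - 4*Q)
(-4 + J(1, 6))*(-4*b) = (-4 + (24 - 4*1))*(-4*¾) = (-4 + (24 - 4))*(-3) = (-4 + 20)*(-3) = 16*(-3) = -48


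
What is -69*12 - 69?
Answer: -897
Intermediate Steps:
-69*12 - 69 = -828 - 69 = -897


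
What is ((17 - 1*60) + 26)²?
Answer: 289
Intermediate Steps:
((17 - 1*60) + 26)² = ((17 - 60) + 26)² = (-43 + 26)² = (-17)² = 289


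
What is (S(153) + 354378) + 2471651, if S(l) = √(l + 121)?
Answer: 2826029 + √274 ≈ 2.8260e+6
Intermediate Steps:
S(l) = √(121 + l)
(S(153) + 354378) + 2471651 = (√(121 + 153) + 354378) + 2471651 = (√274 + 354378) + 2471651 = (354378 + √274) + 2471651 = 2826029 + √274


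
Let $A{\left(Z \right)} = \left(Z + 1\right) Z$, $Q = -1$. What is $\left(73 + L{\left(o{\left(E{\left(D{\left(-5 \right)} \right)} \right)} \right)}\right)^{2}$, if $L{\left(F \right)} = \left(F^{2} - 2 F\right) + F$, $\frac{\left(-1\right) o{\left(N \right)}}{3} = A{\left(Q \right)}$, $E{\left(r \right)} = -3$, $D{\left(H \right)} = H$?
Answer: $5329$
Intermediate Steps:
$A{\left(Z \right)} = Z \left(1 + Z\right)$ ($A{\left(Z \right)} = \left(1 + Z\right) Z = Z \left(1 + Z\right)$)
$o{\left(N \right)} = 0$ ($o{\left(N \right)} = - 3 \left(- (1 - 1)\right) = - 3 \left(\left(-1\right) 0\right) = \left(-3\right) 0 = 0$)
$L{\left(F \right)} = F^{2} - F$
$\left(73 + L{\left(o{\left(E{\left(D{\left(-5 \right)} \right)} \right)} \right)}\right)^{2} = \left(73 + 0 \left(-1 + 0\right)\right)^{2} = \left(73 + 0 \left(-1\right)\right)^{2} = \left(73 + 0\right)^{2} = 73^{2} = 5329$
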